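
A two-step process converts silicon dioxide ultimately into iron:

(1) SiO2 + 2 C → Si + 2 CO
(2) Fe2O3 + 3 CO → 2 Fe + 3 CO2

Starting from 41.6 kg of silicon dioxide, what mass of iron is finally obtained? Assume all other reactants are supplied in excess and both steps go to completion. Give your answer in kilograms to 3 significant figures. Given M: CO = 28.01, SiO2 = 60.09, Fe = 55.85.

41.6 kg = 41600 g.
n(SiO2) = 41600 / 60.09 = 692.3 mol.
Step 1 gives a 1:2 ratio of SiO2 to CO, so n(CO) = 1385 mol.
In step 2 the CO:Fe ratio is 3:2, so n(Fe) = 923.1 mol.
Mass of Fe = 923.1 × 55.85 = 51550 g = 51.6 kg.

51.6 kg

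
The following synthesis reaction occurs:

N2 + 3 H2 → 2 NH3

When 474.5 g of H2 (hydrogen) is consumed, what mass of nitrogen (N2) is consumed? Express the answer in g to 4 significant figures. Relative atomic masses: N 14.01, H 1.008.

M(H2) = 2(1.008) = 2.016 g/mol.
M(N2) = 2(14.01) = 28.02 g/mol.
n(H2) = 474.50 g / 2.016 g/mol = 235.37 mol.
From the equation the H2:N2 mole ratio is 3:1, so n(N2) = 235.37 × 1/3 = 78.456 mol.
Mass of N2 = 78.456 mol × 28.02 g/mol = 2198.3 g.

2198 g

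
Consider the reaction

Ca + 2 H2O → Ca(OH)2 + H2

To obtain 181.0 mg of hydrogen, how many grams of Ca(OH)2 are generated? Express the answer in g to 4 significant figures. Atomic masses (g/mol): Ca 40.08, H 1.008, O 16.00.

M(H2) = 2(1.008) = 2.016 g/mol.
M(Ca(OH)2) = 40.08 + 2(16.00) + 2(1.008) = 74.096 g/mol.
Convert: 181.0 mg = 0.18100 g.
n(H2) = 0.18100 g / 2.016 g/mol = 0.089782 mol.
From the equation the H2:Ca(OH)2 mole ratio is 1:1, so n(Ca(OH)2) = 0.089782 × 1/1 = 0.089782 mol.
Mass of Ca(OH)2 = 0.089782 mol × 74.096 g/mol = 6.6525 g.

6.652 g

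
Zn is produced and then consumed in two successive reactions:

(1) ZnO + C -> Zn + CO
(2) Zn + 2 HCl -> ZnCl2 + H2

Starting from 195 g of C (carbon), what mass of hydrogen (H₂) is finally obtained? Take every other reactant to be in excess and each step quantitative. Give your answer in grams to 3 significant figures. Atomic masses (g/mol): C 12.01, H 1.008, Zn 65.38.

M(C) = 12.01 g/mol.
M(H2) = 2(1.008) = 2.016 g/mol.
n(C) = 195.0 / 12.01 = 16.24 mol.
Step 1 gives a 1:1 ratio of C to Zn, so n(Zn) = 16.24 mol.
In step 2 the Zn:H2 ratio is 1:1, so n(H2) = 16.24 mol.
Mass of H2 = 16.24 × 2.016 = 32.73 g.

32.7 g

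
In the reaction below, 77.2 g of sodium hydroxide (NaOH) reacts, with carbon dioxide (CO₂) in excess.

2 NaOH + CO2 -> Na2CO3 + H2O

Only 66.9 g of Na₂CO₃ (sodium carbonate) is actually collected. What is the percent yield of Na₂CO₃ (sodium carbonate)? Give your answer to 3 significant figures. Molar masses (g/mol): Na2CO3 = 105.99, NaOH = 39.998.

65.4 %

n(NaOH) = 77.20 g / 39.998 g/mol = 1.930 mol.
From the equation the NaOH:Na2CO3 mole ratio is 2:1, so n(Na2CO3) = 1.930 × 1/2 = 0.9650 mol.
Mass of Na2CO3 = 0.9650 mol × 105.99 g/mol = 102.3 g.
This is the theoretical yield. Percent yield = 66.9 g / 102.3 g × 100% = 65.41%.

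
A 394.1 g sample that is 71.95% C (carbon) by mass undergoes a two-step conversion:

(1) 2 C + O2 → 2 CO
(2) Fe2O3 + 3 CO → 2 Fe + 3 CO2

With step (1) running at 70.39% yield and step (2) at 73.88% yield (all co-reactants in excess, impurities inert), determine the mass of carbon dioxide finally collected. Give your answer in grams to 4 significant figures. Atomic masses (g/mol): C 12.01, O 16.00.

540.4 g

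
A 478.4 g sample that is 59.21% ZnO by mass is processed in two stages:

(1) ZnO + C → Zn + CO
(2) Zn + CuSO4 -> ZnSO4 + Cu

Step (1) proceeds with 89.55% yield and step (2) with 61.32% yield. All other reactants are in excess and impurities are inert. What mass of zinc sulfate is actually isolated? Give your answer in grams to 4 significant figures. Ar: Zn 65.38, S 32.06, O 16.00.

308.6 g

Pure ZnO = 478.4 × 0.5921 = 283.26 g.
M(ZnO) = 65.38 + 16.00 = 81.38 g/mol.
M(ZnSO4) = 65.38 + 32.06 + 4(16.00) = 161.44 g/mol.
n(ZnO) = 283.26 / 81.38 = 3.4807 mol.
Step 1 (ZnO:Zn = 1:1): theoretical n(Zn) = 3.4807 mol; at 89.55% yield, n(Zn) = 3.1170 mol.
Step 2 (Zn:ZnSO4 = 1:1): theoretical n(ZnSO4) = 3.1170 mol, so theoretical mass = 3.1170 × 161.44 = 503.21 g.
At 61.32% yield, actual mass of ZnSO4 = 503.21 × 0.6132 = 308.57 g.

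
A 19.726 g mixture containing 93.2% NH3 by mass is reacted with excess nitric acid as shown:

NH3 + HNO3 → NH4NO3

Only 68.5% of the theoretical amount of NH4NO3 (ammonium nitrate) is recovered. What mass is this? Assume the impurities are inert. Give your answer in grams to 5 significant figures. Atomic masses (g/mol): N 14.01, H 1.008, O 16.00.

59.184 g

Pure NH3 available = 19.726 g × 0.932 = 18.3846 g.
M(NH3) = 14.01 + 3(1.008) = 17.034 g/mol.
M(NH4NO3) = 2(14.01) + 4(1.008) + 3(16.00) = 80.052 g/mol.
n(NH3) = 18.3846 g / 17.034 g/mol = 1.07929 mol.
From the equation the NH3:NH4NO3 mole ratio is 1:1, so n(NH4NO3) = 1.07929 × 1/1 = 1.07929 mol.
Mass of NH4NO3 = 1.07929 mol × 80.052 g/mol = 86.3994 g.
Actual mass collected = 86.3994 g × 0.685 = 59.1836 g.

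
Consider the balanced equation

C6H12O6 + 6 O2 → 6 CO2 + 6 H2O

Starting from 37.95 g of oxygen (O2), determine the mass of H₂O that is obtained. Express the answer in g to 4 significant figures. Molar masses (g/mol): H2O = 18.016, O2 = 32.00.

n(O2) = 37.950 g / 32.00 g/mol = 1.1859 mol.
From the equation the O2:H2O mole ratio is 6:6, so n(H2O) = 1.1859 × 6/6 = 1.1859 mol.
Mass of H2O = 1.1859 mol × 18.016 g/mol = 21.366 g.

21.37 g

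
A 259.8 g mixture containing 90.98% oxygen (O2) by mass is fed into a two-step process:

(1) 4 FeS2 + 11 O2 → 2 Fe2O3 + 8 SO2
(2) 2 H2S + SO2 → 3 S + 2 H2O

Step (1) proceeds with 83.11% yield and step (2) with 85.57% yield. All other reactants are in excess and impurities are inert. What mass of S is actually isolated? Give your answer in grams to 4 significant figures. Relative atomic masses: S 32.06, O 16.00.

367.4 g

Pure O2 = 259.8 × 0.9098 = 236.37 g.
M(O2) = 2(16.00) = 32.00 g/mol.
M(S) = 32.06 g/mol.
n(O2) = 236.37 / 32.00 = 7.3864 mol.
Step 1 (O2:SO2 = 11:8): theoretical n(SO2) = 5.3720 mol; at 83.11% yield, n(SO2) = 4.4646 mol.
Step 2 (SO2:S = 1:3): theoretical n(S) = 13.394 mol, so theoretical mass = 13.394 × 32.06 = 429.41 g.
At 85.57% yield, actual mass of S = 429.41 × 0.8557 = 367.44 g.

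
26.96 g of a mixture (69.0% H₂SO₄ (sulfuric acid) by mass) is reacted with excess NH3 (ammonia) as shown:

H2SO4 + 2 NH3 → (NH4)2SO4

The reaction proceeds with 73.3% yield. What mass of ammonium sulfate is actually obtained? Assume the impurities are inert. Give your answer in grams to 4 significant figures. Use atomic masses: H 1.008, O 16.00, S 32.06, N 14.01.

18.37 g

Pure H2SO4 available = 26.96 g × 0.690 = 18.602 g.
M(H2SO4) = 2(1.008) + 32.06 + 4(16.00) = 98.076 g/mol.
M((NH4)2SO4) = 2(14.01) + 8(1.008) + 32.06 + 4(16.00) = 132.144 g/mol.
n(H2SO4) = 18.602 g / 98.076 g/mol = 0.18967 mol.
From the equation the H2SO4:(NH4)2SO4 mole ratio is 1:1, so n((NH4)2SO4) = 0.18967 × 1/1 = 0.18967 mol.
Mass of (NH4)2SO4 = 0.18967 mol × 132.144 g/mol = 25.064 g.
Actual mass collected = 25.064 g × 0.733 = 18.372 g.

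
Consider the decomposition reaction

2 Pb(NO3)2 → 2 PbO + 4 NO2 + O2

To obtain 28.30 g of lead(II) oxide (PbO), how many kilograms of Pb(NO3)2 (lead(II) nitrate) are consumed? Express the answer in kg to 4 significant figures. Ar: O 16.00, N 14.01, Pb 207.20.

0.04200 kg

M(PbO) = 207.20 + 16.00 = 223.20 g/mol.
M(Pb(NO3)2) = 207.20 + 2(14.01) + 6(16.00) = 331.22 g/mol.
n(PbO) = 28.300 g / 223.20 g/mol = 0.12679 mol.
From the equation the PbO:Pb(NO3)2 mole ratio is 2:2, so n(Pb(NO3)2) = 0.12679 × 2/2 = 0.12679 mol.
Mass of Pb(NO3)2 = 0.12679 mol × 331.22 g/mol = 41.996 g.
Converting to kg: 41.996 g = 0.04200 kg.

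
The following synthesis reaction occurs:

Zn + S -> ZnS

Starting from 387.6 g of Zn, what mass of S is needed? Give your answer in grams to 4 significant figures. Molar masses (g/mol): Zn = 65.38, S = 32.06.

190.1 g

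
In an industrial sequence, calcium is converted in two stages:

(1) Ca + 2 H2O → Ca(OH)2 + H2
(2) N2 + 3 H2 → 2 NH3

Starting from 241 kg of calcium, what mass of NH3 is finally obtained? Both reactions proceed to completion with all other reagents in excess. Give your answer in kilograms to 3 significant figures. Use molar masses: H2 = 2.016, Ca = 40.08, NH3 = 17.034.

68.3 kg

241 kg = 241000 g.
n(Ca) = 241000 / 40.08 = 6013 mol.
Step 1 gives a 1:1 ratio of Ca to H2, so n(H2) = 6013 mol.
In step 2 the H2:NH3 ratio is 3:2, so n(NH3) = 4009 mol.
Mass of NH3 = 4009 × 17.034 = 68280 g = 68.3 kg.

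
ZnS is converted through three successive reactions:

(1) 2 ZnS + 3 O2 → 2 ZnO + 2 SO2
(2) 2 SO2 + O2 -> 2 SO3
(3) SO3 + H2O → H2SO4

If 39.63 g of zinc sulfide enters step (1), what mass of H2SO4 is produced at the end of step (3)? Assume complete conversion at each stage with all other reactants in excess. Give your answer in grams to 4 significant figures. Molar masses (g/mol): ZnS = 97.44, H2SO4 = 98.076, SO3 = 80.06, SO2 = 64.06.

39.89 g

n(ZnS) = 39.63 / 97.44 = 0.40671 mol.
Reaction (1): ZnS→SO2 ratio 2:2 ⇒ n(SO2) = 0.40671 mol.
Reaction (2): SO2→SO3 ratio 2:2 ⇒ n(SO3) = 0.40671 mol.
Reaction (3): SO3→H2SO4 ratio 1:1 ⇒ n(H2SO4) = 0.40671 mol.
Mass of H2SO4 = 0.40671 × 98.076 = 39.889 g.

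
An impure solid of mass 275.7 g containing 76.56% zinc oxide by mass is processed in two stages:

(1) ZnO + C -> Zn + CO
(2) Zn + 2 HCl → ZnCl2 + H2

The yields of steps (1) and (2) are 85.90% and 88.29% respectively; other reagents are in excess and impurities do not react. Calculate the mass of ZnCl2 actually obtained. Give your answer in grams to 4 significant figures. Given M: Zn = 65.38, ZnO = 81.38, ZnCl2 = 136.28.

Pure ZnO = 275.7 × 0.7656 = 211.08 g.
n(ZnO) = 211.08 / 81.38 = 2.5937 mol.
Step 1 (ZnO:Zn = 1:1): theoretical n(Zn) = 2.5937 mol; at 85.90% yield, n(Zn) = 2.2280 mol.
Step 2 (Zn:ZnCl2 = 1:1): theoretical n(ZnCl2) = 2.2280 mol, so theoretical mass = 2.2280 × 136.28 = 303.63 g.
At 88.29% yield, actual mass of ZnCl2 = 303.63 × 0.8829 = 268.08 g.

268.1 g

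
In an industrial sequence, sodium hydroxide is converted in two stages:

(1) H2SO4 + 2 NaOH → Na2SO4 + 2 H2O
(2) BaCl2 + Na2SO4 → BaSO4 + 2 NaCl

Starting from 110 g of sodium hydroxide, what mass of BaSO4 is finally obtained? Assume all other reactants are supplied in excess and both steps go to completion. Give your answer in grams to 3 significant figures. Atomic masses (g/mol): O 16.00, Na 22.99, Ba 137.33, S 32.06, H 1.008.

M(NaOH) = 22.99 + 16.00 + 1.008 = 39.998 g/mol.
M(BaSO4) = 137.33 + 32.06 + 4(16.00) = 233.39 g/mol.
n(NaOH) = 110.0 / 39.998 = 2.750 mol.
Step 1 gives a 2:1 ratio of NaOH to Na2SO4, so n(Na2SO4) = 1.375 mol.
In step 2 the Na2SO4:BaSO4 ratio is 1:1, so n(BaSO4) = 1.375 mol.
Mass of BaSO4 = 1.375 × 233.39 = 320.9 g.

321 g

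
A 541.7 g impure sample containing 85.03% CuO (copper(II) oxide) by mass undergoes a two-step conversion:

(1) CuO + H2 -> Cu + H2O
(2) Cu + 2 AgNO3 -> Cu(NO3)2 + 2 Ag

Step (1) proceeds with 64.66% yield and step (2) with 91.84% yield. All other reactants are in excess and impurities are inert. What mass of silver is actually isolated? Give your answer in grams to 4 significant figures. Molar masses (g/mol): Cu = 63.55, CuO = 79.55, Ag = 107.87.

741.8 g

Pure CuO = 541.7 × 0.8503 = 460.61 g.
n(CuO) = 460.61 / 79.55 = 5.7902 mol.
Step 1 (CuO:Cu = 1:1): theoretical n(Cu) = 5.7902 mol; at 64.66% yield, n(Cu) = 3.7439 mol.
Step 2 (Cu:Ag = 1:2): theoretical n(Ag) = 7.4878 mol, so theoretical mass = 7.4878 × 107.87 = 807.71 g.
At 91.84% yield, actual mass of Ag = 807.71 × 0.9184 = 741.80 g.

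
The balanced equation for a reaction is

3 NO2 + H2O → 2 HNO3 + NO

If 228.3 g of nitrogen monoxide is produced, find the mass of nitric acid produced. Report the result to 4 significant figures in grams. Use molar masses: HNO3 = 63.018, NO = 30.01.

958.8 g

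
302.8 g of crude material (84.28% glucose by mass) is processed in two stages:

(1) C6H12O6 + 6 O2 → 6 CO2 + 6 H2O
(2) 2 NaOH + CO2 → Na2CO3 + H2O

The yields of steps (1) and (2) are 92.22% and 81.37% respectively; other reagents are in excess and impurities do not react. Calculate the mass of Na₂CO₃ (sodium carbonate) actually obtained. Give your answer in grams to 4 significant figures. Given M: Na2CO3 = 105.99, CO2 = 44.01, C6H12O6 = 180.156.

Pure C6H12O6 = 302.8 × 0.8428 = 255.20 g.
n(C6H12O6) = 255.20 / 180.156 = 1.4165 mol.
Step 1 (C6H12O6:CO2 = 1:6): theoretical n(CO2) = 8.4993 mol; at 92.22% yield, n(CO2) = 7.8381 mol.
Step 2 (CO2:Na2CO3 = 1:1): theoretical n(Na2CO3) = 7.8381 mol, so theoretical mass = 7.8381 × 105.99 = 830.75 g.
At 81.37% yield, actual mass of Na2CO3 = 830.75 × 0.8137 = 675.99 g.

676.0 g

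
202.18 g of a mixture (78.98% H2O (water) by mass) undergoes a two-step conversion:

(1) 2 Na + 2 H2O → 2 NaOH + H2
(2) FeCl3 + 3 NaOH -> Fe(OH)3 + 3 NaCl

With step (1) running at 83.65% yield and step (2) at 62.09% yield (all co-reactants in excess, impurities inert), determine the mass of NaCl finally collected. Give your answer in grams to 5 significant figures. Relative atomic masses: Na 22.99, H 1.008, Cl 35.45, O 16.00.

Pure H2O = 202.18 × 0.7898 = 159.682 g.
M(H2O) = 2(1.008) + 16.00 = 18.016 g/mol.
M(NaCl) = 22.99 + 35.45 = 58.44 g/mol.
n(H2O) = 159.682 / 18.016 = 8.86333 mol.
Step 1 (H2O:NaOH = 2:2): theoretical n(NaOH) = 8.86333 mol; at 83.65% yield, n(NaOH) = 7.41418 mol.
Step 2 (NaOH:NaCl = 3:3): theoretical n(NaCl) = 7.41418 mol, so theoretical mass = 7.41418 × 58.44 = 433.284 g.
At 62.09% yield, actual mass of NaCl = 433.284 × 0.6209 = 269.026 g.

269.03 g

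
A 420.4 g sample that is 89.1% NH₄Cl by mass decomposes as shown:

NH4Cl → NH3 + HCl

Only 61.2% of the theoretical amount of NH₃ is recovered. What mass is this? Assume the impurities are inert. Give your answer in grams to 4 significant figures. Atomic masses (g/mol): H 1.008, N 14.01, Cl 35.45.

Pure NH4Cl available = 420.4 g × 0.891 = 374.58 g.
M(NH4Cl) = 14.01 + 4(1.008) + 35.45 = 53.492 g/mol.
M(NH3) = 14.01 + 3(1.008) = 17.034 g/mol.
n(NH4Cl) = 374.58 g / 53.492 g/mol = 7.0025 mol.
From the equation the NH4Cl:NH3 mole ratio is 1:1, so n(NH3) = 7.0025 × 1/1 = 7.0025 mol.
Mass of NH3 = 7.0025 mol × 17.034 g/mol = 119.28 g.
Actual mass collected = 119.28 g × 0.612 = 72.999 g.

73.00 g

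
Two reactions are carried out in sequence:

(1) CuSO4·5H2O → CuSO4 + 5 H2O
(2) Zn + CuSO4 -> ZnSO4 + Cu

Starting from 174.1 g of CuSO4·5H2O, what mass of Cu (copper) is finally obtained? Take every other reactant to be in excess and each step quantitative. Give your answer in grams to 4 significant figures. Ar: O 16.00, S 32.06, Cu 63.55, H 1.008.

44.31 g

M(CuSO4·5H2O) = 63.55 + 32.06 + 9(16.00) + 10(1.008) = 249.69 g/mol.
M(Cu) = 63.55 g/mol.
n(CuSO4·5H2O) = 174.10 / 249.69 = 0.69726 mol.
Step 1 gives a 1:1 ratio of CuSO4·5H2O to CuSO4, so n(CuSO4) = 0.69726 mol.
In step 2 the CuSO4:Cu ratio is 1:1, so n(Cu) = 0.69726 mol.
Mass of Cu = 0.69726 × 63.55 = 44.311 g.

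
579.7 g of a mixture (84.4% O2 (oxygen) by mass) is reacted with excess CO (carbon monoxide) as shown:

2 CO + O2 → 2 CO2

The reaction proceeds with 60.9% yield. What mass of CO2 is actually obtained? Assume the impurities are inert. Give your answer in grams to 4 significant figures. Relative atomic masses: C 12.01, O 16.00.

819.6 g

Pure O2 available = 579.7 g × 0.844 = 489.27 g.
M(O2) = 2(16.00) = 32.00 g/mol.
M(CO2) = 12.01 + 2(16.00) = 44.01 g/mol.
n(O2) = 489.27 g / 32.00 g/mol = 15.290 mol.
From the equation the O2:CO2 mole ratio is 1:2, so n(CO2) = 15.290 × 2/1 = 30.579 mol.
Mass of CO2 = 30.579 mol × 44.01 g/mol = 1345.8 g.
Actual mass collected = 1345.8 g × 0.609 = 819.59 g.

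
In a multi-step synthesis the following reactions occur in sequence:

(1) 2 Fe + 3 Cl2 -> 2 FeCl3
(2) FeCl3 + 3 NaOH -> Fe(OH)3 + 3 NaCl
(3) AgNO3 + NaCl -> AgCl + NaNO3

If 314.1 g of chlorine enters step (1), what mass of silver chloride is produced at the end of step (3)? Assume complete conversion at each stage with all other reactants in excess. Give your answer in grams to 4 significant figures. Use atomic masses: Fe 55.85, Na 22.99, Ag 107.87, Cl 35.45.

1270 g

M(Cl2) = 2(35.45) = 70.90 g/mol.
M(AgCl) = 107.87 + 35.45 = 143.32 g/mol.
n(Cl2) = 314.1 / 70.90 = 4.4302 mol.
Reaction (1): Cl2→FeCl3 ratio 3:2 ⇒ n(FeCl3) = 2.9535 mol.
Reaction (2): FeCl3→NaCl ratio 1:3 ⇒ n(NaCl) = 8.8604 mol.
Reaction (3): NaCl→AgCl ratio 1:1 ⇒ n(AgCl) = 8.8604 mol.
Mass of AgCl = 8.8604 × 143.32 = 1269.9 g.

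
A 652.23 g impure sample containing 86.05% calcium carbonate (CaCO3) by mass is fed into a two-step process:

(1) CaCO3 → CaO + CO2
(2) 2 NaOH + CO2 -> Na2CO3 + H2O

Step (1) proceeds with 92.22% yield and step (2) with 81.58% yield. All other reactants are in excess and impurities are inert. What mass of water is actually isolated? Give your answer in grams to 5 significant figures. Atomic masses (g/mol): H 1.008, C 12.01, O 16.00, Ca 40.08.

76.003 g

Pure CaCO3 = 652.23 × 0.8605 = 561.244 g.
M(CaCO3) = 40.08 + 12.01 + 3(16.00) = 100.09 g/mol.
M(H2O) = 2(1.008) + 16.00 = 18.016 g/mol.
n(CaCO3) = 561.244 / 100.09 = 5.60739 mol.
Step 1 (CaCO3:CO2 = 1:1): theoretical n(CO2) = 5.60739 mol; at 92.22% yield, n(CO2) = 5.17114 mol.
Step 2 (CO2:H2O = 1:1): theoretical n(H2O) = 5.17114 mol, so theoretical mass = 5.17114 × 18.016 = 93.1632 g.
At 81.58% yield, actual mass of H2O = 93.1632 × 0.8158 = 76.0025 g.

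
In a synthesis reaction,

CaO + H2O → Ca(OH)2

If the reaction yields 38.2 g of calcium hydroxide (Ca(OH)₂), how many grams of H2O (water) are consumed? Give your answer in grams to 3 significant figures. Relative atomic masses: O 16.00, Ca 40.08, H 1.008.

9.29 g

M(Ca(OH)2) = 40.08 + 2(16.00) + 2(1.008) = 74.096 g/mol.
M(H2O) = 2(1.008) + 16.00 = 18.016 g/mol.
n(Ca(OH)2) = 38.20 g / 74.096 g/mol = 0.5155 mol.
From the equation the Ca(OH)2:H2O mole ratio is 1:1, so n(H2O) = 0.5155 × 1/1 = 0.5155 mol.
Mass of H2O = 0.5155 mol × 18.016 g/mol = 9.288 g.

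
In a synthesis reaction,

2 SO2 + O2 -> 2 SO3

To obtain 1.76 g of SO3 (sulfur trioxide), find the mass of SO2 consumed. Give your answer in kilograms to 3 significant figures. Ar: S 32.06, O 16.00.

0.00141 kg

M(SO3) = 32.06 + 3(16.00) = 80.06 g/mol.
M(SO2) = 32.06 + 2(16.00) = 64.06 g/mol.
n(SO3) = 1.760 g / 80.06 g/mol = 0.02198 mol.
From the equation the SO3:SO2 mole ratio is 2:2, so n(SO2) = 0.02198 × 2/2 = 0.02198 mol.
Mass of SO2 = 0.02198 mol × 64.06 g/mol = 1.408 g.
Converting to kg: 1.408 g = 0.00141 kg.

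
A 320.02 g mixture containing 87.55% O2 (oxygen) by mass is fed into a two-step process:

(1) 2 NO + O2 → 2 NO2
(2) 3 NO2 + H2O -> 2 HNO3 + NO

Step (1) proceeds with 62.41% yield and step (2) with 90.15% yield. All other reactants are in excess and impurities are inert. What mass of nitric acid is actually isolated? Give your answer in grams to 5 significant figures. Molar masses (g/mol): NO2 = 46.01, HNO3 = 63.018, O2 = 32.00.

Pure O2 = 320.02 × 0.8755 = 280.178 g.
n(O2) = 280.178 / 32.00 = 8.75555 mol.
Step 1 (O2:NO2 = 1:2): theoretical n(NO2) = 17.5111 mol; at 62.41% yield, n(NO2) = 10.9287 mol.
Step 2 (NO2:HNO3 = 3:2): theoretical n(HNO3) = 7.28578 mol, so theoretical mass = 7.28578 × 63.018 = 459.135 g.
At 90.15% yield, actual mass of HNO3 = 459.135 × 0.9015 = 413.911 g.

413.91 g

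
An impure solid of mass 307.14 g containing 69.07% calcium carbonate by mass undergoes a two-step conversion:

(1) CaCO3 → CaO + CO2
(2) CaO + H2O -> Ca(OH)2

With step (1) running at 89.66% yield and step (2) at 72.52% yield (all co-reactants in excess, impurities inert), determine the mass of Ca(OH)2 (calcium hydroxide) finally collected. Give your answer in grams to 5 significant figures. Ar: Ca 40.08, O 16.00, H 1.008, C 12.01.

102.11 g

Pure CaCO3 = 307.14 × 0.6907 = 212.142 g.
M(CaCO3) = 40.08 + 12.01 + 3(16.00) = 100.09 g/mol.
M(Ca(OH)2) = 40.08 + 2(16.00) + 2(1.008) = 74.096 g/mol.
n(CaCO3) = 212.142 / 100.09 = 2.11951 mol.
Step 1 (CaCO3:CaO = 1:1): theoretical n(CaO) = 2.11951 mol; at 89.66% yield, n(CaO) = 1.90035 mol.
Step 2 (CaO:Ca(OH)2 = 1:1): theoretical n(Ca(OH)2) = 1.90035 mol, so theoretical mass = 1.90035 × 74.096 = 140.808 g.
At 72.52% yield, actual mass of Ca(OH)2 = 140.808 × 0.7252 = 102.114 g.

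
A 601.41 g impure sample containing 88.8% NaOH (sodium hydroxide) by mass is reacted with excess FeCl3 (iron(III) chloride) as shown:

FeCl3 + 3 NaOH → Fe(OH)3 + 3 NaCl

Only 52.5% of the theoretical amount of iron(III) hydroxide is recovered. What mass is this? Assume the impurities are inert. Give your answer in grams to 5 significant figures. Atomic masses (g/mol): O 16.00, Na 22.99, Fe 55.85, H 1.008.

Pure NaOH available = 601.41 g × 0.888 = 534.052 g.
M(NaOH) = 22.99 + 16.00 + 1.008 = 39.998 g/mol.
M(Fe(OH)3) = 55.85 + 3(16.00) + 3(1.008) = 106.874 g/mol.
n(NaOH) = 534.052 g / 39.998 g/mol = 13.3520 mol.
From the equation the NaOH:Fe(OH)3 mole ratio is 3:1, so n(Fe(OH)3) = 13.3520 × 1/3 = 4.45066 mol.
Mass of Fe(OH)3 = 4.45066 mol × 106.874 g/mol = 475.659 g.
Actual mass collected = 475.659 g × 0.525 = 249.721 g.

249.72 g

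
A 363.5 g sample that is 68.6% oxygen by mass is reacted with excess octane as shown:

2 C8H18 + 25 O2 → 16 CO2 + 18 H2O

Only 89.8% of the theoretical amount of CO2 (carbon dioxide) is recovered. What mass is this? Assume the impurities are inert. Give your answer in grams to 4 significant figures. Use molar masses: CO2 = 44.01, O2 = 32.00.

197.1 g

Pure O2 available = 363.5 g × 0.686 = 249.36 g.
n(O2) = 249.36 g / 32.00 g/mol = 7.7925 mol.
From the equation the O2:CO2 mole ratio is 25:16, so n(CO2) = 7.7925 × 16/25 = 4.9872 mol.
Mass of CO2 = 4.9872 mol × 44.01 g/mol = 219.49 g.
Actual mass collected = 219.49 g × 0.898 = 197.10 g.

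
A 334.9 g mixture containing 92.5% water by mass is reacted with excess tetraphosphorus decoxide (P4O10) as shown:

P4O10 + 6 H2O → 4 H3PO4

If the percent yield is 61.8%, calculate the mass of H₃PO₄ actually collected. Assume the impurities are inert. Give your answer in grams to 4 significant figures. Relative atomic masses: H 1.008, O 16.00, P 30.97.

694.2 g

Pure H2O available = 334.9 g × 0.925 = 309.78 g.
M(H2O) = 2(1.008) + 16.00 = 18.016 g/mol.
M(H3PO4) = 3(1.008) + 30.97 + 4(16.00) = 97.994 g/mol.
n(H2O) = 309.78 g / 18.016 g/mol = 17.195 mol.
From the equation the H2O:H3PO4 mole ratio is 6:4, so n(H3PO4) = 17.195 × 4/6 = 11.463 mol.
Mass of H3PO4 = 11.463 mol × 97.994 g/mol = 1123.3 g.
Actual mass collected = 1123.3 g × 0.618 = 694.22 g.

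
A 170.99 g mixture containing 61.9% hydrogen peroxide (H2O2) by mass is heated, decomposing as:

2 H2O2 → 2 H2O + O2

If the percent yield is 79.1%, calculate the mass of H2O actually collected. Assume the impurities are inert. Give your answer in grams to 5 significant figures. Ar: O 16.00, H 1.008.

Pure H2O2 available = 170.99 g × 0.619 = 105.843 g.
M(H2O2) = 2(1.008) + 2(16.00) = 34.016 g/mol.
M(H2O) = 2(1.008) + 16.00 = 18.016 g/mol.
n(H2O2) = 105.843 g / 34.016 g/mol = 3.11156 mol.
From the equation the H2O2:H2O mole ratio is 2:2, so n(H2O) = 3.11156 × 2/2 = 3.11156 mol.
Mass of H2O = 3.11156 mol × 18.016 g/mol = 56.0579 g.
Actual mass collected = 56.0579 g × 0.791 = 44.3418 g.

44.342 g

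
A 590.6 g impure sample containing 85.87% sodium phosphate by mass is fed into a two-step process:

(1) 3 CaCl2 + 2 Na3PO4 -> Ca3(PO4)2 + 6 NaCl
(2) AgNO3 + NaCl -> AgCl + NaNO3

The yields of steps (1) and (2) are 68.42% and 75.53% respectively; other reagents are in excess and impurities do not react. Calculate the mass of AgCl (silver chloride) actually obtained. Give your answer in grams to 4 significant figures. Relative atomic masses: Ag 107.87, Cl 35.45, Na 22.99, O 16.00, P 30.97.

Pure Na3PO4 = 590.6 × 0.8587 = 507.15 g.
M(Na3PO4) = 3(22.99) + 30.97 + 4(16.00) = 163.94 g/mol.
M(AgCl) = 107.87 + 35.45 = 143.32 g/mol.
n(Na3PO4) = 507.15 / 163.94 = 3.0935 mol.
Step 1 (Na3PO4:NaCl = 2:6): theoretical n(NaCl) = 9.2805 mol; at 68.42% yield, n(NaCl) = 6.3497 mol.
Step 2 (NaCl:AgCl = 1:1): theoretical n(AgCl) = 6.3497 mol, so theoretical mass = 6.3497 × 143.32 = 910.04 g.
At 75.53% yield, actual mass of AgCl = 910.04 × 0.7553 = 687.35 g.

687.4 g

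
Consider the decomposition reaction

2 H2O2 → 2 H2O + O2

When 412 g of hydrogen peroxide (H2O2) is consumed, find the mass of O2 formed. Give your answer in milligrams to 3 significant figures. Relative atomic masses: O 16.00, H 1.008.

M(H2O2) = 2(1.008) + 2(16.00) = 34.016 g/mol.
M(O2) = 2(16.00) = 32.00 g/mol.
n(H2O2) = 412.0 g / 34.016 g/mol = 12.11 mol.
From the equation the H2O2:O2 mole ratio is 2:1, so n(O2) = 12.11 × 1/2 = 6.056 mol.
Mass of O2 = 6.056 mol × 32.00 g/mol = 193.8 g.
Converting to mg: 193.8 g = 194000 mg.

194000 mg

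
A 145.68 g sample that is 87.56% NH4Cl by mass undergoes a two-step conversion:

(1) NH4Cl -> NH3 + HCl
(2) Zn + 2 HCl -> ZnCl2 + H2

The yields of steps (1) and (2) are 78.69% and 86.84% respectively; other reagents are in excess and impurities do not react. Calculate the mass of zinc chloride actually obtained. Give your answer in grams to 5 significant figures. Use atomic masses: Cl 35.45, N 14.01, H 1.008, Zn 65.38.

111.03 g

Pure NH4Cl = 145.68 × 0.8756 = 127.557 g.
M(NH4Cl) = 14.01 + 4(1.008) + 35.45 = 53.492 g/mol.
M(ZnCl2) = 65.38 + 2(35.45) = 136.28 g/mol.
n(NH4Cl) = 127.557 / 53.492 = 2.38461 mol.
Step 1 (NH4Cl:HCl = 1:1): theoretical n(HCl) = 2.38461 mol; at 78.69% yield, n(HCl) = 1.87645 mol.
Step 2 (HCl:ZnCl2 = 2:1): theoretical n(ZnCl2) = 0.938224 mol, so theoretical mass = 0.938224 × 136.28 = 127.861 g.
At 86.84% yield, actual mass of ZnCl2 = 127.861 × 0.8684 = 111.035 g.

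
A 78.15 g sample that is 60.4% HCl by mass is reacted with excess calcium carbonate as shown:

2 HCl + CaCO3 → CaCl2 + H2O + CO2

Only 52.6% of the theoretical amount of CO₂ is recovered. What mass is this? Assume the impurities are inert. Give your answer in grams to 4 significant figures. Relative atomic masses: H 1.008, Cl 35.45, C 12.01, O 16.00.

14.99 g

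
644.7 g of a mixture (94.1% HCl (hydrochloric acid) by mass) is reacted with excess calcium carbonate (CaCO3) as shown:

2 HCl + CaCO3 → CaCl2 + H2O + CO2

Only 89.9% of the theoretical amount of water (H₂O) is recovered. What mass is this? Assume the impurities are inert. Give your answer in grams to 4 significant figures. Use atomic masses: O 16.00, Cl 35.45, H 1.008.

Pure HCl available = 644.7 g × 0.941 = 606.66 g.
M(HCl) = 1.008 + 35.45 = 36.458 g/mol.
M(H2O) = 2(1.008) + 16.00 = 18.016 g/mol.
n(HCl) = 606.66 g / 36.458 g/mol = 16.640 mol.
From the equation the HCl:H2O mole ratio is 2:1, so n(H2O) = 16.640 × 1/2 = 8.3200 mol.
Mass of H2O = 8.3200 mol × 18.016 g/mol = 149.89 g.
Actual mass collected = 149.89 g × 0.899 = 134.75 g.

134.8 g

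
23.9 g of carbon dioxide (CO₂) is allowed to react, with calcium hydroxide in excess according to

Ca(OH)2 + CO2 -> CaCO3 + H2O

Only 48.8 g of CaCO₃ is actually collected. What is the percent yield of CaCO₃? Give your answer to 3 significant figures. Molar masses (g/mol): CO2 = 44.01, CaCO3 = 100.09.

n(CO2) = 23.90 g / 44.01 g/mol = 0.5431 mol.
From the equation the CO2:CaCO3 mole ratio is 1:1, so n(CaCO3) = 0.5431 × 1/1 = 0.5431 mol.
Mass of CaCO3 = 0.5431 mol × 100.09 g/mol = 54.35 g.
This is the theoretical yield. Percent yield = 48.8 g / 54.35 g × 100% = 89.78%.

89.8 %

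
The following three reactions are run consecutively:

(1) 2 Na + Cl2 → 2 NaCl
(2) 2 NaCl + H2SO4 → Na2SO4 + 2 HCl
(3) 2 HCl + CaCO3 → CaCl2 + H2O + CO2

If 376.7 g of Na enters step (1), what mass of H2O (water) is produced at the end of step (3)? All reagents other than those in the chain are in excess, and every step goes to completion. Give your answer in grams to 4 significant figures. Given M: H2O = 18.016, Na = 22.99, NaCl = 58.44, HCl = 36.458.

n(Na) = 376.7 / 22.99 = 16.385 mol.
Reaction (1): Na→NaCl ratio 2:2 ⇒ n(NaCl) = 16.385 mol.
Reaction (2): NaCl→HCl ratio 2:2 ⇒ n(HCl) = 16.385 mol.
Reaction (3): HCl→H2O ratio 2:1 ⇒ n(H2O) = 8.1927 mol.
Mass of H2O = 8.1927 × 18.016 = 147.60 g.

147.6 g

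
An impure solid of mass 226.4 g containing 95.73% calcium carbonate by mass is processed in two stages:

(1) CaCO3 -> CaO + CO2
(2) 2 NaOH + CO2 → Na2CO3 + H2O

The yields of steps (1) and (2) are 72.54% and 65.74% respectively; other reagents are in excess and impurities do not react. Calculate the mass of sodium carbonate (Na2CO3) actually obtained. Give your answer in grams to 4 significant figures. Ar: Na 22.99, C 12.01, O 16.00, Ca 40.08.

109.4 g

Pure CaCO3 = 226.4 × 0.9573 = 216.73 g.
M(CaCO3) = 40.08 + 12.01 + 3(16.00) = 100.09 g/mol.
M(Na2CO3) = 2(22.99) + 12.01 + 3(16.00) = 105.99 g/mol.
n(CaCO3) = 216.73 / 100.09 = 2.1654 mol.
Step 1 (CaCO3:CO2 = 1:1): theoretical n(CO2) = 2.1654 mol; at 72.54% yield, n(CO2) = 1.5708 mol.
Step 2 (CO2:Na2CO3 = 1:1): theoretical n(Na2CO3) = 1.5708 mol, so theoretical mass = 1.5708 × 105.99 = 166.49 g.
At 65.74% yield, actual mass of Na2CO3 = 166.49 × 0.6574 = 109.45 g.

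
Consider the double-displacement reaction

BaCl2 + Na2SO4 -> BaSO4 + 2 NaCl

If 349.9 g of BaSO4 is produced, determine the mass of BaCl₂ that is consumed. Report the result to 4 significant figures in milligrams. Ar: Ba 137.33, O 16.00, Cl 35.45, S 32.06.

M(BaSO4) = 137.33 + 32.06 + 4(16.00) = 233.39 g/mol.
M(BaCl2) = 137.33 + 2(35.45) = 208.23 g/mol.
n(BaSO4) = 349.90 g / 233.39 g/mol = 1.4992 mol.
From the equation the BaSO4:BaCl2 mole ratio is 1:1, so n(BaCl2) = 1.4992 × 1/1 = 1.4992 mol.
Mass of BaCl2 = 1.4992 mol × 208.23 g/mol = 312.18 g.
Converting to mg: 312.18 g = 312200 mg.

312200 mg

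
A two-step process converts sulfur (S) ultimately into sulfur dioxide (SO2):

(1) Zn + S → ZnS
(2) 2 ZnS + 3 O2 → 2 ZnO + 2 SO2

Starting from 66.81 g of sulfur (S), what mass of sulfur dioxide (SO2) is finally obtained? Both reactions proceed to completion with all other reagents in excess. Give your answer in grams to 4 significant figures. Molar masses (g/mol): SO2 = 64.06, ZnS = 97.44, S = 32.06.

133.5 g

n(S) = 66.810 / 32.06 = 2.0839 mol.
Step 1 gives a 1:1 ratio of S to ZnS, so n(ZnS) = 2.0839 mol.
In step 2 the ZnS:SO2 ratio is 2:2, so n(SO2) = 2.0839 mol.
Mass of SO2 = 2.0839 × 64.06 = 133.49 g.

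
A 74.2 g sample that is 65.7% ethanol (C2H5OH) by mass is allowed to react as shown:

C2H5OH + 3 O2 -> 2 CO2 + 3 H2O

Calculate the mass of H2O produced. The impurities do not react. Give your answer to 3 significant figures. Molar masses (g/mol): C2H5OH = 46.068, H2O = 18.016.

57.2 g

Mass of pure C2H5OH = 74.2 g × 0.657 = 48.75 g.
n(C2H5OH) = 48.75 g / 46.068 g/mol = 1.058 mol.
From the equation the C2H5OH:H2O mole ratio is 1:3, so n(H2O) = 1.058 × 3/1 = 3.175 mol.
Mass of H2O = 3.175 mol × 18.016 g/mol = 57.19 g.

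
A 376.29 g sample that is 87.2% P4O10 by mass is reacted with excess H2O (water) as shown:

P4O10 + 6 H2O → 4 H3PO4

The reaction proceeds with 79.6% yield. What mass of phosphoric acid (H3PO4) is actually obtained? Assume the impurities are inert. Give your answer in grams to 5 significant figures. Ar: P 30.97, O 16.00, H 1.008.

360.64 g

Pure P4O10 available = 376.29 g × 0.872 = 328.125 g.
M(P4O10) = 4(30.97) + 10(16.00) = 283.88 g/mol.
M(H3PO4) = 3(1.008) + 30.97 + 4(16.00) = 97.994 g/mol.
n(P4O10) = 328.125 g / 283.88 g/mol = 1.15586 mol.
From the equation the P4O10:H3PO4 mole ratio is 1:4, so n(H3PO4) = 1.15586 × 4/1 = 4.62343 mol.
Mass of H3PO4 = 4.62343 mol × 97.994 g/mol = 453.068 g.
Actual mass collected = 453.068 g × 0.796 = 360.643 g.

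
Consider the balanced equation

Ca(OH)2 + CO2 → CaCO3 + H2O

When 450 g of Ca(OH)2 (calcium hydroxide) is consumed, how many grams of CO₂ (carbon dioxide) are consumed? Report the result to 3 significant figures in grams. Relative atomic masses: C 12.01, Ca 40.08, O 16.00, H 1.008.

267 g

M(Ca(OH)2) = 40.08 + 2(16.00) + 2(1.008) = 74.096 g/mol.
M(CO2) = 12.01 + 2(16.00) = 44.01 g/mol.
n(Ca(OH)2) = 450.0 g / 74.096 g/mol = 6.073 mol.
From the equation the Ca(OH)2:CO2 mole ratio is 1:1, so n(CO2) = 6.073 × 1/1 = 6.073 mol.
Mass of CO2 = 6.073 mol × 44.01 g/mol = 267.3 g.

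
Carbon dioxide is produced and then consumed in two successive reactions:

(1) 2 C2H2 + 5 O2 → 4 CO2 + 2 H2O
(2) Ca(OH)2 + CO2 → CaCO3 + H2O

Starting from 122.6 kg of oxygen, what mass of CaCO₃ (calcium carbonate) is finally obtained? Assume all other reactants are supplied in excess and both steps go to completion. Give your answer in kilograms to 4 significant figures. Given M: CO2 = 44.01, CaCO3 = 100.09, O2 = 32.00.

122.6 kg = 122600 g.
n(O2) = 122600 / 32.00 = 3831.2 mol.
Step 1 gives a 5:4 ratio of O2 to CO2, so n(CO2) = 3065.0 mol.
In step 2 the CO2:CaCO3 ratio is 1:1, so n(CaCO3) = 3065.0 mol.
Mass of CaCO3 = 3065.0 × 100.09 = 306780 g = 306.8 kg.

306.8 kg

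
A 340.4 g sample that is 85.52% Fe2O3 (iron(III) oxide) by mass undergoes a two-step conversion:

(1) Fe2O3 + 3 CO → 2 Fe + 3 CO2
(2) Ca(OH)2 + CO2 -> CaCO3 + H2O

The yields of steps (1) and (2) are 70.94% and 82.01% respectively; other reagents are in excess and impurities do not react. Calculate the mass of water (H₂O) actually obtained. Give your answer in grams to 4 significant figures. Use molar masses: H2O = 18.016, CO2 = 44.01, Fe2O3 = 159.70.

57.32 g

Pure Fe2O3 = 340.4 × 0.8552 = 291.11 g.
n(Fe2O3) = 291.11 / 159.70 = 1.8229 mol.
Step 1 (Fe2O3:CO2 = 1:3): theoretical n(CO2) = 5.4686 mol; at 70.94% yield, n(CO2) = 3.8794 mol.
Step 2 (CO2:H2O = 1:1): theoretical n(H2O) = 3.8794 mol, so theoretical mass = 3.8794 × 18.016 = 69.891 g.
At 82.01% yield, actual mass of H2O = 69.891 × 0.8201 = 57.318 g.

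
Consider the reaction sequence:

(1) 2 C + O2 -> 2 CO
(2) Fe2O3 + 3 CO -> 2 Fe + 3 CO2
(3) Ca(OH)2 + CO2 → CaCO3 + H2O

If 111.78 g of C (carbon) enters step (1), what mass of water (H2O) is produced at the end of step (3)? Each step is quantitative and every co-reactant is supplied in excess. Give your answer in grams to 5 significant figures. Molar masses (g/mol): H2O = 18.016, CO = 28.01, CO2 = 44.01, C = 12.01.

n(C) = 111.78 / 12.01 = 9.30724 mol.
Reaction (1): C→CO ratio 2:2 ⇒ n(CO) = 9.30724 mol.
Reaction (2): CO→CO2 ratio 3:3 ⇒ n(CO2) = 9.30724 mol.
Reaction (3): CO2→H2O ratio 1:1 ⇒ n(H2O) = 9.30724 mol.
Mass of H2O = 9.30724 × 18.016 = 167.679 g.

167.68 g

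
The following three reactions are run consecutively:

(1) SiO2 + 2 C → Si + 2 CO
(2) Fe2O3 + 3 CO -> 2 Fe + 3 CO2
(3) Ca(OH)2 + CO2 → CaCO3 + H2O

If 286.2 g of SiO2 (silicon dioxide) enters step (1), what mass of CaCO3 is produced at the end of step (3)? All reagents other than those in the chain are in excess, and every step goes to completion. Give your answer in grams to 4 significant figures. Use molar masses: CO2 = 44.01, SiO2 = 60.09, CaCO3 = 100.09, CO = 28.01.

n(SiO2) = 286.2 / 60.09 = 4.7629 mol.
Reaction (1): SiO2→CO ratio 1:2 ⇒ n(CO) = 9.5257 mol.
Reaction (2): CO→CO2 ratio 3:3 ⇒ n(CO2) = 9.5257 mol.
Reaction (3): CO2→CaCO3 ratio 1:1 ⇒ n(CaCO3) = 9.5257 mol.
Mass of CaCO3 = 9.5257 × 100.09 = 953.43 g.

953.4 g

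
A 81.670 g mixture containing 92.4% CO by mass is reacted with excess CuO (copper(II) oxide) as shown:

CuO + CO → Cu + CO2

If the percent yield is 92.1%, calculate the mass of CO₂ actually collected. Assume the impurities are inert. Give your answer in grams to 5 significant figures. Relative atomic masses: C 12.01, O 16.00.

109.20 g

Pure CO available = 81.670 g × 0.924 = 75.4631 g.
M(CO) = 12.01 + 16.00 = 28.01 g/mol.
M(CO2) = 12.01 + 2(16.00) = 44.01 g/mol.
n(CO) = 75.4631 g / 28.01 g/mol = 2.69415 mol.
From the equation the CO:CO2 mole ratio is 1:1, so n(CO2) = 2.69415 × 1/1 = 2.69415 mol.
Mass of CO2 = 2.69415 mol × 44.01 g/mol = 118.569 g.
Actual mass collected = 118.569 g × 0.921 = 109.202 g.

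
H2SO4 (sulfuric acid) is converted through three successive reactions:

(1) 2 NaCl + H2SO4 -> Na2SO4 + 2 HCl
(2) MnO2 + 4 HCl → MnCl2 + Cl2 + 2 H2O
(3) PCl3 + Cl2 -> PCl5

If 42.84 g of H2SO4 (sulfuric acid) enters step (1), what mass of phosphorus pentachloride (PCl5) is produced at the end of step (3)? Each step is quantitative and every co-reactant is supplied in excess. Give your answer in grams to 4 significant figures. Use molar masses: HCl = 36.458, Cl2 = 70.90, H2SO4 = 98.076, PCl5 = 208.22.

n(H2SO4) = 42.84 / 98.076 = 0.43680 mol.
Reaction (1): H2SO4→HCl ratio 1:2 ⇒ n(HCl) = 0.87361 mol.
Reaction (2): HCl→Cl2 ratio 4:1 ⇒ n(Cl2) = 0.21840 mol.
Reaction (3): Cl2→PCl5 ratio 1:1 ⇒ n(PCl5) = 0.21840 mol.
Mass of PCl5 = 0.21840 × 208.22 = 45.476 g.

45.48 g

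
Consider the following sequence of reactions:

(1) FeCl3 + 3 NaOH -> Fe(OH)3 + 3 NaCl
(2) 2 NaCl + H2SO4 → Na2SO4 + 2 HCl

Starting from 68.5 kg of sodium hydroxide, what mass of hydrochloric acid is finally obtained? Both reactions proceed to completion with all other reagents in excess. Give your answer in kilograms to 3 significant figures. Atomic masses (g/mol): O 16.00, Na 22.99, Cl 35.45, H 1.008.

M(NaOH) = 22.99 + 16.00 + 1.008 = 39.998 g/mol.
M(HCl) = 1.008 + 35.45 = 36.458 g/mol.
68.5 kg = 68500 g.
n(NaOH) = 68500 / 39.998 = 1713 mol.
Step 1 gives a 3:3 ratio of NaOH to NaCl, so n(NaCl) = 1713 mol.
In step 2 the NaCl:HCl ratio is 2:2, so n(HCl) = 1713 mol.
Mass of HCl = 1713 × 36.458 = 62440 g = 62.4 kg.

62.4 kg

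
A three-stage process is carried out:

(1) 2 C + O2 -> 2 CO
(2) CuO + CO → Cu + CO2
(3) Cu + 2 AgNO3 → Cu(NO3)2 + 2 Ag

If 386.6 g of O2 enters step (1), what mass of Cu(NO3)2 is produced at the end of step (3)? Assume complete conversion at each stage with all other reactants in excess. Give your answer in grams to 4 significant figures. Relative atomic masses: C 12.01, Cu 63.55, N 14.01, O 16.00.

4532 g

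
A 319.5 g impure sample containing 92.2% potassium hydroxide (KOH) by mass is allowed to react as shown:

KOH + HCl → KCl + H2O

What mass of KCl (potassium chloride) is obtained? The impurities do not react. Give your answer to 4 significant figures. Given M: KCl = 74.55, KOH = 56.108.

Mass of pure KOH = 319.5 g × 0.922 = 294.58 g.
n(KOH) = 294.58 g / 56.108 g/mol = 5.2502 mol.
From the equation the KOH:KCl mole ratio is 1:1, so n(KCl) = 5.2502 × 1/1 = 5.2502 mol.
Mass of KCl = 5.2502 mol × 74.55 g/mol = 391.40 g.

391.4 g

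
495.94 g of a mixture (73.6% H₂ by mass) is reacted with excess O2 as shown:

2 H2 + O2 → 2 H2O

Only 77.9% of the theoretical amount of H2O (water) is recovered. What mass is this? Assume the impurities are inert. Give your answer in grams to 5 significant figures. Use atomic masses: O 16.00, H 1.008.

Pure H2 available = 495.94 g × 0.736 = 365.012 g.
M(H2) = 2(1.008) = 2.016 g/mol.
M(H2O) = 2(1.008) + 16.00 = 18.016 g/mol.
n(H2) = 365.012 g / 2.016 g/mol = 181.057 mol.
From the equation the H2:H2O mole ratio is 2:2, so n(H2O) = 181.057 × 2/2 = 181.057 mol.
Mass of H2O = 181.057 mol × 18.016 g/mol = 3261.93 g.
Actual mass collected = 3261.93 g × 0.779 = 2541.04 g.

2541.0 g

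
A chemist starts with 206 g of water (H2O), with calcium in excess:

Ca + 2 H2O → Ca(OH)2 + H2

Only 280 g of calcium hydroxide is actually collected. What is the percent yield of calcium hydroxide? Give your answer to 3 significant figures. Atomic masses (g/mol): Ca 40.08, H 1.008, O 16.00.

M(H2O) = 2(1.008) + 16.00 = 18.016 g/mol.
M(Ca(OH)2) = 40.08 + 2(16.00) + 2(1.008) = 74.096 g/mol.
n(H2O) = 206.0 g / 18.016 g/mol = 11.43 mol.
From the equation the H2O:Ca(OH)2 mole ratio is 2:1, so n(Ca(OH)2) = 11.43 × 1/2 = 5.717 mol.
Mass of Ca(OH)2 = 5.717 mol × 74.096 g/mol = 423.6 g.
This is the theoretical yield. Percent yield = 280 g / 423.6 g × 100% = 66.10%.

66.1 %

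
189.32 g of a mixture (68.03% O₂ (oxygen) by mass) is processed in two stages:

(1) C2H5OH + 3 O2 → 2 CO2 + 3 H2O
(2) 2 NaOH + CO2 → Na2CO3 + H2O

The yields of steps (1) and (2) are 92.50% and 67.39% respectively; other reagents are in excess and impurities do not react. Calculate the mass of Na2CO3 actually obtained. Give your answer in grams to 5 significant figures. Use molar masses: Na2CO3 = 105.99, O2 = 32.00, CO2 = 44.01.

Pure O2 = 189.32 × 0.6803 = 128.794 g.
n(O2) = 128.794 / 32.00 = 4.02482 mol.
Step 1 (O2:CO2 = 3:2): theoretical n(CO2) = 2.68322 mol; at 92.50% yield, n(CO2) = 2.48198 mol.
Step 2 (CO2:Na2CO3 = 1:1): theoretical n(Na2CO3) = 2.48198 mol, so theoretical mass = 2.48198 × 105.99 = 263.065 g.
At 67.39% yield, actual mass of Na2CO3 = 263.065 × 0.6739 = 177.279 g.

177.28 g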